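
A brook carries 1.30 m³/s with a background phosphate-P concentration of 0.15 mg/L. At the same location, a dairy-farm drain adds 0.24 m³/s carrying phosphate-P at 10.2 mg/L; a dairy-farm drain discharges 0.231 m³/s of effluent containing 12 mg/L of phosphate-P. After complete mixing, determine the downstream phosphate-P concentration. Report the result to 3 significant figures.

Mass balance: C = (1.300·0.1500 + 0.2400·10.20 + 0.2310·12.00) / 1.771 = 5.415/1.771 = 3.058 mg/L.

3.06 mg/L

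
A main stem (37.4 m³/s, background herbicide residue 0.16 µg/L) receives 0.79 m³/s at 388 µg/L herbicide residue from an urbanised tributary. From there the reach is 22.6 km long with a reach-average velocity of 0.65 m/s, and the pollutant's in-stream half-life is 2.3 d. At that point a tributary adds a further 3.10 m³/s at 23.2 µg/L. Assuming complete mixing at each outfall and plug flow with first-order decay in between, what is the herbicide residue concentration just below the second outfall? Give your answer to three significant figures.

After mixing, C = (37.40·0.1600 + 0.7900·388.0) / 38.19 = 312.5/38.19 = 8.183 µg/L; combined flow 38.19 m³/s.
Travel time t = 22.6·1000 / 0.65 = 34770 s = 9.658 h.
Half-life 2.3 d → k = ln 2 / 2.3 = 0.3014 d⁻¹.
Decay over the reach: 8.183·exp(−kt) = 8.183·0.8858 = 7.248 µg/L.
At the second outfall, C = (38.19·7.248 + 3.100·23.20) / (38.19 + 3.100) = 8.446 µg/L.

8.45 µg/L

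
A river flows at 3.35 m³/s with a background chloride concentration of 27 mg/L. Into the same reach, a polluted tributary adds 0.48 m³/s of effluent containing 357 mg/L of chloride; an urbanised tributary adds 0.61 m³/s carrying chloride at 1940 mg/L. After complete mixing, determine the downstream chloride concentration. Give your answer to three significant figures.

325 mg/L

Mass balance: C = (3.350·27.00 + 0.4800·357.0 + 0.6100·1940) / 4.440 = 1445/4.440 = 325.5 mg/L.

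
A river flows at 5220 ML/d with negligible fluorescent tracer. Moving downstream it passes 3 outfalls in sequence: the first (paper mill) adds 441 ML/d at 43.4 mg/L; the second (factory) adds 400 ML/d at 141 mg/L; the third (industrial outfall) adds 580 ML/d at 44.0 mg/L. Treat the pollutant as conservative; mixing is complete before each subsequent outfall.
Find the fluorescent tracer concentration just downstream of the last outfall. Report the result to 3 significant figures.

Outfall 1: combined Q = 5661 ML/d; C = (5220·0 + 441.0·43.40)/5661 = 3.381 mg/L.
Outfall 2: combined Q = 6061 ML/d; C = (5661·3.381 + 400.0·141.0)/6061 = 12.46 mg/L.
Outfall 3: combined Q = 6641 ML/d; C = (6061·12.46 + 580.0·44.00)/6641 = 15.22 mg/L.

15.2 mg/L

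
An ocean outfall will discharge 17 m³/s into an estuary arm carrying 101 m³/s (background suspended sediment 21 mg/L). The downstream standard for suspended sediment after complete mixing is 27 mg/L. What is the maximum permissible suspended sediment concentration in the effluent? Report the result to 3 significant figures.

At the limit, (Qr·Cr + Qe·Cₑ)/(Qr + Qe) = 27:
Cₑ = (118.0·27 − 101.0·21.00) / 17.00 = 62.65 mg/L.

62.6 mg/L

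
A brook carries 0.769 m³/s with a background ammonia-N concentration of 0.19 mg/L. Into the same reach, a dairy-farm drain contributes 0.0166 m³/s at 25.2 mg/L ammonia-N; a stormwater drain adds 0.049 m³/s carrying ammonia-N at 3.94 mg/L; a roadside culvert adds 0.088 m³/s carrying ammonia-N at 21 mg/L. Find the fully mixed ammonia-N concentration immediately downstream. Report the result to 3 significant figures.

Mixed concentration C = ΣQC/ΣQ = (0.7690·0.1900 + 0.01660·25.20 + 0.04900·3.940 + 0.08800·21.00) / 0.9226 = 2.605/0.9226 = 2.824 mg/L.

2.82 mg/L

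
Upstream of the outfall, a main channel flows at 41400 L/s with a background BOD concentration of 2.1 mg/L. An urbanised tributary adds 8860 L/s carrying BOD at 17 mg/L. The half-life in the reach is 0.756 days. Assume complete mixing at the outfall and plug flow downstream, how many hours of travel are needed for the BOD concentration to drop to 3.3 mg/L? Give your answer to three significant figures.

Mixed concentration C = ΣQC/ΣQ = (41400·2.100 + 8860·17.00) / 50260 = 237600/50260 = 4.727 mg/L.
Half-life 0.756 d → k = ln 2 / 0.756 = 0.9169 d⁻¹.
4.727·exp(−k·t) = 3.3 → t = ln(4.727/3.3)/k = 33860 s = 9.405 h.

9.40 h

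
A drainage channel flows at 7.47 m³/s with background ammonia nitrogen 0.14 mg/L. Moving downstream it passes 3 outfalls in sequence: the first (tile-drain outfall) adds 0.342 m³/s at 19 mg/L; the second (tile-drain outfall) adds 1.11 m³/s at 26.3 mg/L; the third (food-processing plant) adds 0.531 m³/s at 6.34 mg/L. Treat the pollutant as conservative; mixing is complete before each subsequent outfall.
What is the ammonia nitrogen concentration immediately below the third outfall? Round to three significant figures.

4.24 mg/L

After outfall 1: Q = 7.470 + 0.3420 = 7.812 m³/s; C = (7.470·0.1400 + 0.3420·19.00)/7.812 = 0.9657 mg/L.
After outfall 2: Q = 7.812 + 1.110 = 8.922 m³/s; C = (7.812·0.9657 + 1.110·26.30)/8.922 = 4.118 mg/L.
After outfall 3: Q = 8.922 + 0.5310 = 9.453 m³/s; C = (8.922·4.118 + 0.5310·6.340)/9.453 = 4.242 mg/L.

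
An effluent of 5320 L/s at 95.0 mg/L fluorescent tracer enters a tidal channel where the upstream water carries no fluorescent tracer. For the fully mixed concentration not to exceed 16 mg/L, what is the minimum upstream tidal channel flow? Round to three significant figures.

Set C_mix = 16: (Q·0 + 5320·95.00) / (Q + 5320) = 16
→ Q = 5320·(95.00 − 16)/(16 − 0) = 26270 L/s.

26300 L/s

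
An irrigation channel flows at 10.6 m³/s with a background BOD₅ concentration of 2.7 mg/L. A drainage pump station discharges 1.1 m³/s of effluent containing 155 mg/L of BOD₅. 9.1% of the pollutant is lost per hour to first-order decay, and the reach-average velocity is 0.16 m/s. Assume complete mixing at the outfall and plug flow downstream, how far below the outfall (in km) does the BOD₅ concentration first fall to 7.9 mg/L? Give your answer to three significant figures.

Mass balance: C = (10.60·2.700 + 1.100·155.0) / 11.70 = 199.1/11.70 = 17.02 mg/L.
9.1%/h lost → k = −ln(1 − 0.091) = 0.09541 h⁻¹.
Set 17.02·exp(−k·t) = 7.9 → t = ln(17.02/7.9)/k = 28960 s = 8.044 h.
Distance = v·t = 0.16·28960 = 4633 m = 4.633 km.

4.63 km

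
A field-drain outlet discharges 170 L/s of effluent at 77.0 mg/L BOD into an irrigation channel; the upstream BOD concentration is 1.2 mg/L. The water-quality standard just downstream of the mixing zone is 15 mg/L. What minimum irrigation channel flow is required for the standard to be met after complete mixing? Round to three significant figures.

Set C_mix = 15: (Q·1.200 + 170.0·77.00) / (Q + 170.0) = 15
→ Q = 170.0·(77.00 − 15)/(15 − 1.200) = 763.8 L/s.

764 L/s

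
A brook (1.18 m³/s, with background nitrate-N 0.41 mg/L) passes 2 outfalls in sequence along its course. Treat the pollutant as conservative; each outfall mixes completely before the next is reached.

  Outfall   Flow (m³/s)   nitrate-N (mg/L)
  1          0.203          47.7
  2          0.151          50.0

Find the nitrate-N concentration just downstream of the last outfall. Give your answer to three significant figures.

11.5 mg/L

Below outfall 1: Q → 1.383 m³/s, C = (1.180·0.4100 + 0.2030·47.70)/1.383 = 7.351 mg/L.
Below outfall 2: Q → 1.534 m³/s, C = (1.383·7.351 + 0.1510·50.00)/1.534 = 11.55 mg/L.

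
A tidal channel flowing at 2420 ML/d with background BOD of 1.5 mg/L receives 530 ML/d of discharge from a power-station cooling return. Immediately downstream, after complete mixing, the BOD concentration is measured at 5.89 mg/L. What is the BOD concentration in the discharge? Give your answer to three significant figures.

Mass balance: 2420·1.500 + 530.0·Cₑ = 2950·5.890
→ Cₑ = (2950·5.890 − 2420·1.500) / 530.0 = 25.93 mg/L.

25.9 mg/L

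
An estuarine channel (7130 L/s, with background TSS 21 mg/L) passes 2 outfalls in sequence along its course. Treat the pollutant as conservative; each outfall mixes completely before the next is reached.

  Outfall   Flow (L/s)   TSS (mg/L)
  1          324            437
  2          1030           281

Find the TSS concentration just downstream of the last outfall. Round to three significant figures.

Below outfall 1: Q → 7454 L/s, C = (7130·21.00 + 324.0·437.0)/7454 = 39.08 mg/L.
Below outfall 2: Q → 8484 L/s, C = (7454·39.08 + 1030·281.0)/8484 = 68.45 mg/L.

68.5 mg/L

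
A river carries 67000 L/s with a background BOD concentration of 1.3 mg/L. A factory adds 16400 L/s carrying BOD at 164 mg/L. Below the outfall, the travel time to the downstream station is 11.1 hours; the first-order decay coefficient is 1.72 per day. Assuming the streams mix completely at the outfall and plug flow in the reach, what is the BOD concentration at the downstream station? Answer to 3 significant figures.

15.0 mg/L

After mixing, C = (67000·1.300 + 16400·164.0) / 83400 = 2777000/83400 = 33.29 mg/L.
Decay over the reach: 33.29·exp(−kt) = 33.29·0.4514 = 15.03 mg/L.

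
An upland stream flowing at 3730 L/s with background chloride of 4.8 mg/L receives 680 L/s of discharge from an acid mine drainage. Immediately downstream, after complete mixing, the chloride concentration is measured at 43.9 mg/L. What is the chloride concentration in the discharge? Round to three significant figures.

Mass balance: 3730·4.800 + 680.0·Cₑ = 4410·43.90
→ Cₑ = (4410·43.90 − 3730·4.800) / 680.0 = 258.4 mg/L.

258 mg/L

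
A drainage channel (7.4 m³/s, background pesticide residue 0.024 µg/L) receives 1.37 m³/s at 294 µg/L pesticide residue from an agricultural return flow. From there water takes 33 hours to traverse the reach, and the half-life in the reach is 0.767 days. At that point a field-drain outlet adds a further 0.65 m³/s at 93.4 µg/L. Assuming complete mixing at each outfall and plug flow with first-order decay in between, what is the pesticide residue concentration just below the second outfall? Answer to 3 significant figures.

Mixed concentration C = ΣQC/ΣQ = (7.400·0.02400 + 1.370·294.0) / 8.770 = 403.0/8.770 = 45.95 µg/L; combined flow 8.770 m³/s.
Half-life 0.767 d → k = ln 2 / 0.767 = 0.9037 d⁻¹.
Decay over the reach: 45.95·exp(−kt) = 45.95·0.2886 = 13.26 µg/L.
Second outfall: C = (8.770·13.26 + 0.6500·93.40)/9.420 = 18.79 µg/L.

18.8 µg/L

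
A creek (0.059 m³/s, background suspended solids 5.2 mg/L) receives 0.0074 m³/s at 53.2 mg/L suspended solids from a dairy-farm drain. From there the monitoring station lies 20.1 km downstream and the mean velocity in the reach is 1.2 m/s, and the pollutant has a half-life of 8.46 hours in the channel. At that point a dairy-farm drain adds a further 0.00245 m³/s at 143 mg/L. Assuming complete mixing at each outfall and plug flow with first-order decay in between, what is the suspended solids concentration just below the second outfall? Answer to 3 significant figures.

12.0 mg/L

Mixed concentration C = ΣQC/ΣQ = (0.05900·5.200 + 0.007400·53.20) / 0.06640 = 0.7005/0.06640 = 10.55 mg/L; combined flow 0.06640 m³/s.
Travel time t = 20.1·1000 / 1.2 = 16750 s = 4.653 h.
Half-life 8.46 h → k = ln 2 / 8.46 = 0.08193 h⁻¹ = 1.966 d⁻¹.
After decay, C = 10.55 × e^(−kt) = 10.55 × 0.6830 = 7.206 mg/L.
At the second outfall, C = (0.06640·7.206 + 0.002450·143.0) / (0.06640 + 0.002450) = 12.04 mg/L.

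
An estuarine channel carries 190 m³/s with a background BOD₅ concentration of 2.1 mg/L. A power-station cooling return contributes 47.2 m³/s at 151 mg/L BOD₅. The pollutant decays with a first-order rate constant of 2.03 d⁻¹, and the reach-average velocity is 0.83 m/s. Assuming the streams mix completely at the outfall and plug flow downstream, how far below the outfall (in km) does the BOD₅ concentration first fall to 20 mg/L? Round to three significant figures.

16.3 km

Flow-weighted average: C = (190.0·2.100 + 47.20·151.0) / 237.2 = 7526/237.2 = 31.73 mg/L.
Set 31.73·exp(−k·t) = 20 → t = ln(31.73/20)/k = 19640 s = 5.456 h.
Distance = v·t = 0.83·19640 = 16300 m = 16.30 km.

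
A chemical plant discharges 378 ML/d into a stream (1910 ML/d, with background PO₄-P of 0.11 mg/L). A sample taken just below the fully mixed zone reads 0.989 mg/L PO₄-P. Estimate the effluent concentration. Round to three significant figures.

5.43 mg/L

Mass balance: 1910·0.1100 + 378.0·Cₑ = 2288·0.9890
→ Cₑ = (2288·0.9890 − 1910·0.1100) / 378.0 = 5.431 mg/L.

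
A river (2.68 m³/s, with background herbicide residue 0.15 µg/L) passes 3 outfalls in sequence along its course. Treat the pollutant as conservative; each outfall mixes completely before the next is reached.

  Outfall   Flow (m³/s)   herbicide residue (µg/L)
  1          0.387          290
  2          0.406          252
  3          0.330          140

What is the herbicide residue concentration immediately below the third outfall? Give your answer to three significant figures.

68.7 µg/L

Below outfall 1: Q → 3.067 m³/s, C = (2.680·0.1500 + 0.3870·290.0)/3.067 = 36.72 µg/L.
Below outfall 2: Q → 3.473 m³/s, C = (3.067·36.72 + 0.4060·252.0)/3.473 = 61.89 µg/L.
Below outfall 3: Q → 3.803 m³/s, C = (3.473·61.89 + 0.3300·140.0)/3.803 = 68.67 µg/L.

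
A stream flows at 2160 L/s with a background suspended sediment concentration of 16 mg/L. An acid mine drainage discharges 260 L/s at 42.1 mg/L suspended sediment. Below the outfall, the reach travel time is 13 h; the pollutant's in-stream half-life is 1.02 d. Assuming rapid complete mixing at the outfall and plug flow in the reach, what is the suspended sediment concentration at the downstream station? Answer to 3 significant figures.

Conservation of mass: C = (2160·16.00 + 260.0·42.10) / 2420 = 45510/2420 = 18.80 mg/L.
Half-life 1.02 d → k = ln 2 / 1.02 = 0.6796 d⁻¹.
Applying C = C₀e^(−kt): 18.80 × 0.6921 = 13.01 mg/L.

13.0 mg/L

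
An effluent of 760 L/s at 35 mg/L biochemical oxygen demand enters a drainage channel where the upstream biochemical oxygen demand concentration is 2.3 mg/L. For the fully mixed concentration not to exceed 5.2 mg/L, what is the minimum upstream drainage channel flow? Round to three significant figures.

7810 L/s

Set C_mix = 5.2: (Q·2.300 + 760.0·35.00) / (Q + 760.0) = 5.2
→ Q = 760.0·(35.00 − 5.2)/(5.2 − 2.300) = 7810 L/s.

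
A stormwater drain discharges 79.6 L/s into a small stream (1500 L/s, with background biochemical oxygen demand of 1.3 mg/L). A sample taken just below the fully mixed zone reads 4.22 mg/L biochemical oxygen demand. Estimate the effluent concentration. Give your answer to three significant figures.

59.2 mg/L

Mass balance: 1500·1.300 + 79.60·Cₑ = 1580·4.220
→ Cₑ = (1580·4.220 − 1500·1.300) / 79.60 = 59.25 mg/L.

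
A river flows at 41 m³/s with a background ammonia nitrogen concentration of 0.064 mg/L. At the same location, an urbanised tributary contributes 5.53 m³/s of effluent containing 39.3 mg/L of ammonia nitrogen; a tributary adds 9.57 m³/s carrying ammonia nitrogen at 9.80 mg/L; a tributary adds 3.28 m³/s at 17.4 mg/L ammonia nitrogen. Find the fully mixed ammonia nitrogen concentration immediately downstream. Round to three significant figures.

Mass balance: C = (41.00·0.06400 + 5.530·39.30 + 9.570·9.800 + 3.280·17.40) / 59.38 = 370.8/59.38 = 6.245 mg/L.

6.24 mg/L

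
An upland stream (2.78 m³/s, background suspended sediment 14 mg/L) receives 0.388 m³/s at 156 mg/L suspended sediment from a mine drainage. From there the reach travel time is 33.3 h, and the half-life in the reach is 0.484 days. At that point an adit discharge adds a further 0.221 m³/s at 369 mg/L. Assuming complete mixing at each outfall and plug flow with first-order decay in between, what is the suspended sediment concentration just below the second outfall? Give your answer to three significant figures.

Mass balance: C = (2.780·14.00 + 0.3880·156.0) / 3.168 = 99.45/3.168 = 31.39 mg/L; combined flow 3.168 m³/s.
Half-life 0.484 d → k = ln 2 / 0.484 = 1.432 d⁻¹.
First-order decay: C = 31.39·exp(−k·t) = 31.39·0.1371 = 4.304 mg/L.
Second outfall: C = (3.168·4.304 + 0.2210·369.0)/3.389 = 28.09 mg/L.

28.1 mg/L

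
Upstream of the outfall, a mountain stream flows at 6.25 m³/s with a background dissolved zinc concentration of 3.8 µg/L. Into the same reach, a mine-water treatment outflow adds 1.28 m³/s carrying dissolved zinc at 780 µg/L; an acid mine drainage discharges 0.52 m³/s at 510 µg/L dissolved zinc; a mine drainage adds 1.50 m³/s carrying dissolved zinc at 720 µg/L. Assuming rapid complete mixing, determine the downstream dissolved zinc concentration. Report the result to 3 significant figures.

After mixing, C = (6.250·3.800 + 1.280·780.0 + 0.5200·510.0 + 1.500·720.0) / 9.550 = 2367/9.550 = 247.9 µg/L.

248 µg/L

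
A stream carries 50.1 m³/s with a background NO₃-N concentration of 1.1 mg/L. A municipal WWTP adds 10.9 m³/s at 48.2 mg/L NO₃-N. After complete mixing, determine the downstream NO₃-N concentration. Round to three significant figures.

Conservation of mass: C = (50.10·1.100 + 10.90·48.20) / 61.00 = 580.5/61.00 = 9.516 mg/L.

9.52 mg/L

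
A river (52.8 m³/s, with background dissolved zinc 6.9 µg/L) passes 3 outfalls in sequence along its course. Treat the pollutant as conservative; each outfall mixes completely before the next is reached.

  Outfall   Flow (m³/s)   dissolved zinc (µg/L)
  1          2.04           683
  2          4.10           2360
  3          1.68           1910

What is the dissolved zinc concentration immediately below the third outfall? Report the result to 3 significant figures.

Outfall 1: combined Q = 54.84 m³/s; C = (52.80·6.900 + 2.040·683.0)/54.84 = 32.05 µg/L.
Outfall 2: combined Q = 58.94 m³/s; C = (54.84·32.05 + 4.100·2360)/58.94 = 194.0 µg/L.
Outfall 3: combined Q = 60.62 m³/s; C = (58.94·194.0 + 1.680·1910)/60.62 = 241.5 µg/L.

242 µg/L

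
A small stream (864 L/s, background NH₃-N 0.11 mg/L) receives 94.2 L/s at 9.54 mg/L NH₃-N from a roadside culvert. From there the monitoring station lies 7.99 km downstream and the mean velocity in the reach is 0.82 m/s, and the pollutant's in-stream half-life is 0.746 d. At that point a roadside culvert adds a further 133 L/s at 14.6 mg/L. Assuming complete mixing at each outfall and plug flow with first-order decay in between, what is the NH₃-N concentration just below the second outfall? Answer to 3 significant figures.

2.60 mg/L

Flow-weighted average: C = (864.0·0.1100 + 94.20·9.540) / 958.2 = 993.7/958.2 = 1.037 mg/L; combined flow 958.2 L/s.
Travel time t = 7.99·1000 / 0.82 = 9744 s = 2.707 h.
Half-life 0.746 d → k = ln 2 / 0.746 = 0.9292 d⁻¹.
First-order decay: C = 1.037·exp(−k·t) = 1.037·0.9005 = 0.9339 mg/L.
Second outfall: C = (958.2·0.9339 + 133.0·14.60)/1091 = 2.600 mg/L.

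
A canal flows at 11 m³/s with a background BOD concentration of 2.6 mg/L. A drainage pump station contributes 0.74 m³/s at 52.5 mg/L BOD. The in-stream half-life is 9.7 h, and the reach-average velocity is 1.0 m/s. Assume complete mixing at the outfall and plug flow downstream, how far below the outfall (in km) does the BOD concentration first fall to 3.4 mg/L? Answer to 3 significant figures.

Conservation of mass: C = (11.00·2.600 + 0.7400·52.50) / 11.74 = 67.45/11.74 = 5.745 mg/L.
Half-life 9.7 h → k = ln 2 / 9.7 = 0.07146 h⁻¹ = 1.715 d⁻¹.
Set 5.745·exp(−k·t) = 3.4 → t = ln(5.745/3.4)/k = 26430 s = 7.341 h.
Distance = v·t = 1.0·26430 = 26430 m = 26.43 km.

26.4 km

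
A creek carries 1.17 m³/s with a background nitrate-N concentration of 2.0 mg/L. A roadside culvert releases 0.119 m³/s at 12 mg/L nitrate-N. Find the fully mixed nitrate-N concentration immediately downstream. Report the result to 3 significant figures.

Flow-weighted average: C = (1.170·2.000 + 0.1190·12.00) / 1.289 = 3.768/1.289 = 2.923 mg/L.

2.92 mg/L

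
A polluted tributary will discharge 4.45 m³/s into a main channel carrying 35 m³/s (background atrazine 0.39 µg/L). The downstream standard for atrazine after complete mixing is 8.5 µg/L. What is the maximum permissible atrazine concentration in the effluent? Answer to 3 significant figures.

72.3 µg/L

At the limit, (Qr·Cr + Qe·Cₑ)/(Qr + Qe) = 8.5:
Cₑ = (39.45·8.5 − 35.00·0.3900) / 4.450 = 72.29 µg/L.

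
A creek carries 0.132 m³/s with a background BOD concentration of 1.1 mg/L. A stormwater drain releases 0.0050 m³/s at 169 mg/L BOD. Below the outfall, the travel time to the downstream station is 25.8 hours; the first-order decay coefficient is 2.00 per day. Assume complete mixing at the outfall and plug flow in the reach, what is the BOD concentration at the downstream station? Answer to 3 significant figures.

0.842 mg/L

After mixing, C = (0.1320·1.100 + 0.005000·169.0) / 0.1370 = 0.9902/0.1370 = 7.228 mg/L.
Decay over the reach: 7.228·exp(−kt) = 7.228·0.1165 = 0.8419 mg/L.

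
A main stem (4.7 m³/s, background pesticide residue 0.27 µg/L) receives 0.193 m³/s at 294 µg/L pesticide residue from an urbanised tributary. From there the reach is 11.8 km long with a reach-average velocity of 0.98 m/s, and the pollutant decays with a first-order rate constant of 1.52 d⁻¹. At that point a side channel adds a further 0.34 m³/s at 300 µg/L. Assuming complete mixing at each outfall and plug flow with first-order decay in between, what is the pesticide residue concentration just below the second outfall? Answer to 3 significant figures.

Mass balance: C = (4.700·0.2700 + 0.1930·294.0) / 4.893 = 58.01/4.893 = 11.86 µg/L; combined flow 4.893 m³/s.
Travel time t = 11.8·1000 / 0.98 = 12040 s = 3.345 h.
After decay, C = 11.86 × e^(−kt) = 11.86 × 0.8091 = 9.593 µg/L.
At the second outfall, C = (4.893·9.593 + 0.3400·300.0) / (4.893 + 0.3400) = 28.46 µg/L.

28.5 µg/L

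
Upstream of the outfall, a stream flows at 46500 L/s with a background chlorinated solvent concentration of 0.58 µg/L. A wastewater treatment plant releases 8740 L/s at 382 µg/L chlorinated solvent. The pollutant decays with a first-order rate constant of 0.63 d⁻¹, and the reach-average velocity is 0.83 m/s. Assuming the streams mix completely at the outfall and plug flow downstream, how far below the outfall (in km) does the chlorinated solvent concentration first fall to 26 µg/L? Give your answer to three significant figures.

Flow-weighted average: C = (46500·0.5800 + 8740·382.0) / 55240 = 3366000/55240 = 60.93 µg/L.
Set 60.93·exp(−k·t) = 26 → t = ln(60.93/26)/k = 116800 s = 32.44 h.
Distance = v·t = 0.83·116800 = 96940 m = 96.94 km.

96.9 km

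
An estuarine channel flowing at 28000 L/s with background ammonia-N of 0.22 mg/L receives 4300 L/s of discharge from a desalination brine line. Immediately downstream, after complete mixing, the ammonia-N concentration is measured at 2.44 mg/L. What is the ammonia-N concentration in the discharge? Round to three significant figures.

16.9 mg/L

Mass balance: 28000·0.2200 + 4300·Cₑ = 32300·2.440
→ Cₑ = (32300·2.440 − 28000·0.2200) / 4300 = 16.90 mg/L.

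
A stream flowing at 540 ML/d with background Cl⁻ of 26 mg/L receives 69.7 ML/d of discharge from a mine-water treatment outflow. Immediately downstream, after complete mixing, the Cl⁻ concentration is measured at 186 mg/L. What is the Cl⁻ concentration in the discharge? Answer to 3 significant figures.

1430 mg/L

Mass balance: 540.0·26.00 + 69.70·Cₑ = 609.7·186.0
→ Cₑ = (609.7·186.0 − 540.0·26.00) / 69.70 = 1426 mg/L.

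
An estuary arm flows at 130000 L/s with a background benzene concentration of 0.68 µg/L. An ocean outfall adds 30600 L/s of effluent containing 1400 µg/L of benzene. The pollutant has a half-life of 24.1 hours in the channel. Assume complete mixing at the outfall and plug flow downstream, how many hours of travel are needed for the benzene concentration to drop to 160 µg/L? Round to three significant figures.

Mass balance: C = (130000·0.6800 + 30600·1400) / 160600 = 42930000/160600 = 267.3 µg/L.
Half-life 24.1 h → k = ln 2 / 24.1 = 0.02876 h⁻¹ = 0.6903 d⁻¹.
267.3·exp(−k·t) = 160 → t = ln(267.3/160)/k = 64240 s = 17.84 h.

17.8 h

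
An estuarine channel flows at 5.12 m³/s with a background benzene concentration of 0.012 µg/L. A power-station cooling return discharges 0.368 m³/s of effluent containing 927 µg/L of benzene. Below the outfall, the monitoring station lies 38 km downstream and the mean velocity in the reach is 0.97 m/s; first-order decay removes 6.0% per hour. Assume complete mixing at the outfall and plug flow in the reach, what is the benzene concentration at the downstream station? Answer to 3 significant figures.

31.7 µg/L

After mixing, C = (5.120·0.01200 + 0.3680·927.0) / 5.488 = 341.2/5.488 = 62.17 µg/L.
Travel time t = 38·1000 / 0.97 = 39180 s = 10.88 h.
6.0%/h lost → k = −ln(1 − 0.06) = 0.06188 h⁻¹.
Applying C = C₀e^(−kt): 62.17 × 0.5100 = 31.71 µg/L.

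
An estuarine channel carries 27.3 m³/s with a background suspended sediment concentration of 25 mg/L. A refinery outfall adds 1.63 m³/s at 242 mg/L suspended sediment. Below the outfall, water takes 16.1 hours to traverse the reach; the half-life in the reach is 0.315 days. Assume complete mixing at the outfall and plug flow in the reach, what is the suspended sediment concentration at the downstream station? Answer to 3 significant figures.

Flow-weighted average: C = (27.30·25.00 + 1.630·242.0) / 28.93 = 1077/28.93 = 37.23 mg/L.
Half-life 0.315 d → k = ln 2 / 0.315 = 2.200 d⁻¹.
Applying C = C₀e^(−kt): 37.23 × 0.2285 = 8.507 mg/L.

8.51 mg/L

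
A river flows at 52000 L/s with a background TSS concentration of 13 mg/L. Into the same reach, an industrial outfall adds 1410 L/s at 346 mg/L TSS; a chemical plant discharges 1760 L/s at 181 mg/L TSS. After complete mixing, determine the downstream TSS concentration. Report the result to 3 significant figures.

26.9 mg/L

Conservation of mass: C = (52000·13.00 + 1410·346.0 + 1760·181.0) / 55170 = 1482000/55170 = 26.87 mg/L.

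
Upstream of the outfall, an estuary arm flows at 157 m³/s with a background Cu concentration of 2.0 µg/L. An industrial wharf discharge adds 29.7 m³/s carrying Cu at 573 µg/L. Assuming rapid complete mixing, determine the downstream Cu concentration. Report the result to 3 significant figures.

92.8 µg/L

After mixing, C = (157.0·2.000 + 29.70·573.0) / 186.7 = 17330/186.7 = 92.83 µg/L.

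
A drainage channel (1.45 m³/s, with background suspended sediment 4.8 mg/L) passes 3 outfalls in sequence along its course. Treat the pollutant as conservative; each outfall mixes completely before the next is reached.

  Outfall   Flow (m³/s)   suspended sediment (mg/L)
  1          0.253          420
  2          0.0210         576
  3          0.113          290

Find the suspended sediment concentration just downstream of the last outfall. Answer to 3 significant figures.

86.1 mg/L

Outfall 1: combined Q = 1.703 m³/s; C = (1.450·4.800 + 0.2530·420.0)/1.703 = 66.48 mg/L.
Outfall 2: combined Q = 1.724 m³/s; C = (1.703·66.48 + 0.02100·576.0)/1.724 = 72.69 mg/L.
Outfall 3: combined Q = 1.837 m³/s; C = (1.724·72.69 + 0.1130·290.0)/1.837 = 86.06 mg/L.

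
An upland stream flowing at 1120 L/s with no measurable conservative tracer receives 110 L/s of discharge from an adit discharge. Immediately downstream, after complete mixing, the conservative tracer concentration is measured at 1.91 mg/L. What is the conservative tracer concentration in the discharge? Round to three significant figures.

Mass balance: 1120·0 + 110.0·Cₑ = 1230·1.910
→ Cₑ = (1230·1.910 − 1120·0) / 110.0 = 21.36 mg/L.

21.4 mg/L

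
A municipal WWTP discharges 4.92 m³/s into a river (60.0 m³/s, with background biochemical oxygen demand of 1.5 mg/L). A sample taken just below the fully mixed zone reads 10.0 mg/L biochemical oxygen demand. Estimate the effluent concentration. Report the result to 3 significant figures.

Mass balance: 60.00·1.500 + 4.920·Cₑ = 64.92·10.00
→ Cₑ = (64.92·10.00 − 60.00·1.500) / 4.920 = 113.7 mg/L.

114 mg/L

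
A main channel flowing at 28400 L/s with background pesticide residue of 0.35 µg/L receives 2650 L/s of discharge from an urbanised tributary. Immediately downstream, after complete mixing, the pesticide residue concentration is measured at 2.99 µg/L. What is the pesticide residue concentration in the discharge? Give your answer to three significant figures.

Mass balance: 28400·0.3500 + 2650·Cₑ = 31050·2.990
→ Cₑ = (31050·2.990 − 28400·0.3500) / 2650 = 31.28 µg/L.

31.3 µg/L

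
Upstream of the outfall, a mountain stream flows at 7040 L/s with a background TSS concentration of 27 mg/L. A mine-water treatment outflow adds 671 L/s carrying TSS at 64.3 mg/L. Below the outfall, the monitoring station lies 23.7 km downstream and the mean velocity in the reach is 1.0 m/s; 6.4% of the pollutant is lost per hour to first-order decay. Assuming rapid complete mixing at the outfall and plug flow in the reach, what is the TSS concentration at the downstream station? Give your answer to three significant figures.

Mixed concentration C = ΣQC/ΣQ = (7040·27.00 + 671.0·64.30) / 7711 = 233200/7711 = 30.25 mg/L.
Travel time t = 23.7·1000 / 1.0 = 23700 s = 6.583 h.
6.4%/h lost → k = −ln(1 − 0.064) = 0.06614 h⁻¹.
First-order decay: C = 30.25·exp(−k·t) = 30.25·0.6470 = 19.57 mg/L.

19.6 mg/L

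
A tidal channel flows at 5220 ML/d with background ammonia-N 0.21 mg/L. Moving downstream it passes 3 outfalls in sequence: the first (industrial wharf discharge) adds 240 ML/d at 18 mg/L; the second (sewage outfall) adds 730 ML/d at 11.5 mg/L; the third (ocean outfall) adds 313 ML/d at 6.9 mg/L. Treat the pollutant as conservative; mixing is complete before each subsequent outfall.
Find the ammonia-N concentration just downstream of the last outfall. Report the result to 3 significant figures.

After outfall 1: Q = 5220 + 240.0 = 5460 ML/d; C = (5220·0.2100 + 240.0·18.00)/5460 = 0.9920 mg/L.
After outfall 2: Q = 5460 + 730.0 = 6190 ML/d; C = (5460·0.9920 + 730.0·11.50)/6190 = 2.231 mg/L.
After outfall 3: Q = 6190 + 313.0 = 6503 ML/d; C = (6190·2.231 + 313.0·6.900)/6503 = 2.456 mg/L.

2.46 mg/L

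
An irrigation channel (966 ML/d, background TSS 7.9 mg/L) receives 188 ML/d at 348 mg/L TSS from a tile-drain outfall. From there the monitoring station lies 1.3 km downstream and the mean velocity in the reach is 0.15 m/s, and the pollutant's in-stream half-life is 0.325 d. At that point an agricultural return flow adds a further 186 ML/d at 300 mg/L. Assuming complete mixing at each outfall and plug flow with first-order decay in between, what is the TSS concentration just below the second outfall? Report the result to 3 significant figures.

After mixing, C = (966.0·7.900 + 188.0·348.0) / 1154 = 73060/1154 = 63.31 mg/L; combined flow 1154 ML/d.
Travel time t = 1.3·1000 / 0.15 = 8667 s = 2.407 h.
Half-life 0.325 d → k = ln 2 / 0.325 = 2.133 d⁻¹.
After decay, C = 63.31 × e^(−kt) = 63.31 × 0.8074 = 51.11 mg/L.
At the second outfall, C = (1154·51.11 + 186.0·300.0) / (1154 + 186.0) = 85.66 mg/L.

85.7 mg/L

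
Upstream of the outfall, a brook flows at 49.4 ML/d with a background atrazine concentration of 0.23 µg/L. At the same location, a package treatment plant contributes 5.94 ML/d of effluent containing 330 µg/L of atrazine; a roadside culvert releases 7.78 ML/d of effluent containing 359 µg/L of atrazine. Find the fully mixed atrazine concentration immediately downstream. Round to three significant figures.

Mass balance: C = (49.40·0.2300 + 5.940·330.0 + 7.780·359.0) / 63.12 = 4765/63.12 = 75.48 µg/L.

75.5 µg/L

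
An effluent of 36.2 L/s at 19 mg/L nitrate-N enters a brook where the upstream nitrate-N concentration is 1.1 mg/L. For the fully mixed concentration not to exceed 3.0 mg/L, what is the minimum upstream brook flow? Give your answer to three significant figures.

305 L/s

Set C_mix = 3.0: (Q·1.100 + 36.20·19.00) / (Q + 36.20) = 3.0
→ Q = 36.20·(19.00 − 3.0)/(3.0 − 1.100) = 304.8 L/s.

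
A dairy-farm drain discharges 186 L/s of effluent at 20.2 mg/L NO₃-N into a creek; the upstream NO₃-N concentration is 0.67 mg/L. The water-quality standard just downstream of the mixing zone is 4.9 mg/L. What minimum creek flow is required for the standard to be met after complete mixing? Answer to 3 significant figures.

673 L/s

Set C_mix = 4.9: (Q·0.6700 + 186.0·20.20) / (Q + 186.0) = 4.9
→ Q = 186.0·(20.20 − 4.9)/(4.9 − 0.6700) = 672.8 L/s.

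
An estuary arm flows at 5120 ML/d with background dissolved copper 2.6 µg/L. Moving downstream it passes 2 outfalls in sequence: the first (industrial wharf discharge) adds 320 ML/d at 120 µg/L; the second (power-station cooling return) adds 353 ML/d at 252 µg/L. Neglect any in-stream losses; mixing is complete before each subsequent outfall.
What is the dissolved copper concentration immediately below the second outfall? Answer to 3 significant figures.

After outfall 1: Q = 5120 + 320.0 = 5440 ML/d; C = (5120·2.600 + 320.0·120.0)/5440 = 9.506 µg/L.
After outfall 2: Q = 5440 + 353.0 = 5793 ML/d; C = (5440·9.506 + 353.0·252.0)/5793 = 24.28 µg/L.

24.3 µg/L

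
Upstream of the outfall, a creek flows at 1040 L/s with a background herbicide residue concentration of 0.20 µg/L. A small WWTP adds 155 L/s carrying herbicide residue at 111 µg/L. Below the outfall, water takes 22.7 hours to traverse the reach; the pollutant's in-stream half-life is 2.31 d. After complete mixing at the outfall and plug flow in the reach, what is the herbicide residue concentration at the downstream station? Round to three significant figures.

Flow-weighted average: C = (1040·0.2000 + 155.0·111.0) / 1195 = 17410/1195 = 14.57 µg/L.
Half-life 2.31 d → k = ln 2 / 2.31 = 0.3001 d⁻¹.
First-order decay: C = 14.57·exp(−k·t) = 14.57·0.7529 = 10.97 µg/L.

11.0 µg/L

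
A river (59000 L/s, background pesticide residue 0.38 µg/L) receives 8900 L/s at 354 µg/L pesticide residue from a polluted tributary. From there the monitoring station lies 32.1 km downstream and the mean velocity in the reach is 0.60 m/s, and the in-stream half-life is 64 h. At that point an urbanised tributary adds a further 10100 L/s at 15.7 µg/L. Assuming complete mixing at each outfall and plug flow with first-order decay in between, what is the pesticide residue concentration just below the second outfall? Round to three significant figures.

After mixing, C = (59000·0.3800 + 8900·354.0) / 67900 = 3173000/67900 = 46.73 µg/L; combined flow 67900 L/s.
Travel time t = 32.1·1000 / 0.60 = 53500 s = 14.86 h.
Half-life 64 h → k = ln 2 / 64 = 0.01083 h⁻¹ = 0.2599 d⁻¹.
After decay, C = 46.73 × e^(−kt) = 46.73 × 0.8513 = 39.78 µg/L.
At the second outfall, C = (67900·39.78 + 10100·15.70) / (67900 + 10100) = 36.66 µg/L.

36.7 µg/L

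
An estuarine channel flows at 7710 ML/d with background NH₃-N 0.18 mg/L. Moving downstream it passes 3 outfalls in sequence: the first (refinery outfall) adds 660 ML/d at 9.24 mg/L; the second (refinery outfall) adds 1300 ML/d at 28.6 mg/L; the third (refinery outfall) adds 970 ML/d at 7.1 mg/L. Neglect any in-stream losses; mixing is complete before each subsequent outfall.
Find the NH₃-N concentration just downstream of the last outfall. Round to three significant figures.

4.85 mg/L

After outfall 1: Q = 7710 + 660.0 = 8370 ML/d; C = (7710·0.1800 + 660.0·9.240)/8370 = 0.8944 mg/L.
After outfall 2: Q = 8370 + 1300 = 9670 ML/d; C = (8370·0.8944 + 1300·28.60)/9670 = 4.619 mg/L.
After outfall 3: Q = 9670 + 970.0 = 10640 ML/d; C = (9670·4.619 + 970.0·7.100)/10640 = 4.845 mg/L.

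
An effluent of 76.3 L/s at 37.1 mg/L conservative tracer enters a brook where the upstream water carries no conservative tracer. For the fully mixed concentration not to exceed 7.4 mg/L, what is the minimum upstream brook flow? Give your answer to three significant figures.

Set C_mix = 7.4: (Q·0 + 76.30·37.10) / (Q + 76.30) = 7.4
→ Q = 76.30·(37.10 − 7.4)/(7.4 − 0) = 306.2 L/s.

306 L/s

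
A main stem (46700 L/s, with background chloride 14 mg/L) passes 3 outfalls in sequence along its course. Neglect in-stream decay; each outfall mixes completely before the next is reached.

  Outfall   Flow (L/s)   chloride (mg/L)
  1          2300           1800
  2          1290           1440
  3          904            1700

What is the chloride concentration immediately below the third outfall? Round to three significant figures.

After outfall 1: Q = 46700 + 2300 = 49000 L/s; C = (46700·14.00 + 2300·1800)/49000 = 97.83 mg/L.
After outfall 2: Q = 49000 + 1290 = 50290 L/s; C = (49000·97.83 + 1290·1440)/50290 = 132.3 mg/L.
After outfall 3: Q = 50290 + 904.0 = 51190 L/s; C = (50290·132.3 + 904.0·1700)/51190 = 159.9 mg/L.

160 mg/L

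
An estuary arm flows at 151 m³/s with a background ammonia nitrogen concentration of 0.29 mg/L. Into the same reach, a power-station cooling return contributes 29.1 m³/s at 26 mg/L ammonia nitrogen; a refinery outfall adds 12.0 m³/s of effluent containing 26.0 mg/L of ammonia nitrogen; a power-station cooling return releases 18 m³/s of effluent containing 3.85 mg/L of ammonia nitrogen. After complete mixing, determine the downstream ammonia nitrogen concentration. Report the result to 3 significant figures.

Mass balance: C = (151.0·0.2900 + 29.10·26.00 + 12.00·26.00 + 18.00·3.850) / 210.1 = 1182/210.1 = 5.624 mg/L.

5.62 mg/L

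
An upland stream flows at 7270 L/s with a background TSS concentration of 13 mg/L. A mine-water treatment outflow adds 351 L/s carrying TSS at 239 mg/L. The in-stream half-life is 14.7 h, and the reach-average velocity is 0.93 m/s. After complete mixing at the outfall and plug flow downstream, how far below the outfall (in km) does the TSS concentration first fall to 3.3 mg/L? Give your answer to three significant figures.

Mixed concentration C = ΣQC/ΣQ = (7270·13.00 + 351.0·239.0) / 7621 = 178400/7621 = 23.41 mg/L.
Half-life 14.7 h → k = ln 2 / 14.7 = 0.04715 h⁻¹ = 1.132 d⁻¹.
Set 23.41·exp(−k·t) = 3.3 → t = ln(23.41/3.3)/k = 149600 s = 41.55 h.
Distance = v·t = 0.93·149600 = 139100 m = 139.1 km.

139 km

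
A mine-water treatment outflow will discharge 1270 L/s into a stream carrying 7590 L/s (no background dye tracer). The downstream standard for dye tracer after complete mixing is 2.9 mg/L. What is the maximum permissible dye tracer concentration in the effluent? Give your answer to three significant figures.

20.2 mg/L

At the limit, (Qr·Cr + Qe·Cₑ)/(Qr + Qe) = 2.9:
Cₑ = (8860·2.9 − 7590·0) / 1270 = 20.23 mg/L.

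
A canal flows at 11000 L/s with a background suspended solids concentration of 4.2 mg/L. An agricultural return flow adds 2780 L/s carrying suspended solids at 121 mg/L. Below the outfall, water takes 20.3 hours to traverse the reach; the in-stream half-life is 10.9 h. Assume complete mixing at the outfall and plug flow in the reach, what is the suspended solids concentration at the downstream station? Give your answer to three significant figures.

7.64 mg/L

Conservation of mass: C = (11000·4.200 + 2780·121.0) / 13780 = 382600/13780 = 27.76 mg/L.
Half-life 10.9 h → k = ln 2 / 10.9 = 0.06359 h⁻¹ = 1.526 d⁻¹.
Decay over the reach: 27.76·exp(−kt) = 27.76·0.2750 = 7.636 mg/L.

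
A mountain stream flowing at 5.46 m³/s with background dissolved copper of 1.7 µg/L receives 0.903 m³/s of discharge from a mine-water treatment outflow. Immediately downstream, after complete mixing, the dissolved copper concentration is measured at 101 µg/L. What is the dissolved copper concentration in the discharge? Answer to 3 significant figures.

Mass balance: 5.460·1.700 + 0.9030·Cₑ = 6.363·101.0
→ Cₑ = (6.363·101.0 − 5.460·1.700) / 0.9030 = 701.4 µg/L.

701 µg/L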